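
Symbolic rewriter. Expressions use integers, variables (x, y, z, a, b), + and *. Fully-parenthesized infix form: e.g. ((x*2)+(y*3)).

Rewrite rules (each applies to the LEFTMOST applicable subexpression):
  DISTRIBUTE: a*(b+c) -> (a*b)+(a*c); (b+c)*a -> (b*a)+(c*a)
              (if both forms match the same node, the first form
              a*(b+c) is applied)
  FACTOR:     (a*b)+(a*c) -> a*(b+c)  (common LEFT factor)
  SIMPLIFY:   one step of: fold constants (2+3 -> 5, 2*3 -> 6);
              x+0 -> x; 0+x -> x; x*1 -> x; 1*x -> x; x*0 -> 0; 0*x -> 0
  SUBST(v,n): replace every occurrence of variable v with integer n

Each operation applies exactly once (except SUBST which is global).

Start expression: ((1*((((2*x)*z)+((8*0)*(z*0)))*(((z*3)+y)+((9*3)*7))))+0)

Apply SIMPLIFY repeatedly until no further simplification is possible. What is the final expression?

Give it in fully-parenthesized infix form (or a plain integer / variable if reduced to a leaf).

Answer: (((2*x)*z)*(((z*3)+y)+189))

Derivation:
Start: ((1*((((2*x)*z)+((8*0)*(z*0)))*(((z*3)+y)+((9*3)*7))))+0)
Step 1: at root: ((1*((((2*x)*z)+((8*0)*(z*0)))*(((z*3)+y)+((9*3)*7))))+0) -> (1*((((2*x)*z)+((8*0)*(z*0)))*(((z*3)+y)+((9*3)*7)))); overall: ((1*((((2*x)*z)+((8*0)*(z*0)))*(((z*3)+y)+((9*3)*7))))+0) -> (1*((((2*x)*z)+((8*0)*(z*0)))*(((z*3)+y)+((9*3)*7))))
Step 2: at root: (1*((((2*x)*z)+((8*0)*(z*0)))*(((z*3)+y)+((9*3)*7)))) -> ((((2*x)*z)+((8*0)*(z*0)))*(((z*3)+y)+((9*3)*7))); overall: (1*((((2*x)*z)+((8*0)*(z*0)))*(((z*3)+y)+((9*3)*7)))) -> ((((2*x)*z)+((8*0)*(z*0)))*(((z*3)+y)+((9*3)*7)))
Step 3: at LRL: (8*0) -> 0; overall: ((((2*x)*z)+((8*0)*(z*0)))*(((z*3)+y)+((9*3)*7))) -> ((((2*x)*z)+(0*(z*0)))*(((z*3)+y)+((9*3)*7)))
Step 4: at LR: (0*(z*0)) -> 0; overall: ((((2*x)*z)+(0*(z*0)))*(((z*3)+y)+((9*3)*7))) -> ((((2*x)*z)+0)*(((z*3)+y)+((9*3)*7)))
Step 5: at L: (((2*x)*z)+0) -> ((2*x)*z); overall: ((((2*x)*z)+0)*(((z*3)+y)+((9*3)*7))) -> (((2*x)*z)*(((z*3)+y)+((9*3)*7)))
Step 6: at RRL: (9*3) -> 27; overall: (((2*x)*z)*(((z*3)+y)+((9*3)*7))) -> (((2*x)*z)*(((z*3)+y)+(27*7)))
Step 7: at RR: (27*7) -> 189; overall: (((2*x)*z)*(((z*3)+y)+(27*7))) -> (((2*x)*z)*(((z*3)+y)+189))
Fixed point: (((2*x)*z)*(((z*3)+y)+189))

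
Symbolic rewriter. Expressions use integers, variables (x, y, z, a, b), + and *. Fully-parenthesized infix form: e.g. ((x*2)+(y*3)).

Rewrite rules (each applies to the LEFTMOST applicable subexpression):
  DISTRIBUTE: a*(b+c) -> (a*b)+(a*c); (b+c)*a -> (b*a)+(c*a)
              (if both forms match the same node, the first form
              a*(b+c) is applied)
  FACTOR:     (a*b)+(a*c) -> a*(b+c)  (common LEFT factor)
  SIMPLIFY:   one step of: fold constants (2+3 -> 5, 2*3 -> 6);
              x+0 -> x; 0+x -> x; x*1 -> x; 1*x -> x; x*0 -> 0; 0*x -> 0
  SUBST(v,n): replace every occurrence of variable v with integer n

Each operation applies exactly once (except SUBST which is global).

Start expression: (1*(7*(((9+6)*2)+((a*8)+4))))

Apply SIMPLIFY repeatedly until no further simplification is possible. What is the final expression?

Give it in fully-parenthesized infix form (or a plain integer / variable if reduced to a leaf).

Answer: (7*(30+((a*8)+4)))

Derivation:
Start: (1*(7*(((9+6)*2)+((a*8)+4))))
Step 1: at root: (1*(7*(((9+6)*2)+((a*8)+4)))) -> (7*(((9+6)*2)+((a*8)+4))); overall: (1*(7*(((9+6)*2)+((a*8)+4)))) -> (7*(((9+6)*2)+((a*8)+4)))
Step 2: at RLL: (9+6) -> 15; overall: (7*(((9+6)*2)+((a*8)+4))) -> (7*((15*2)+((a*8)+4)))
Step 3: at RL: (15*2) -> 30; overall: (7*((15*2)+((a*8)+4))) -> (7*(30+((a*8)+4)))
Fixed point: (7*(30+((a*8)+4)))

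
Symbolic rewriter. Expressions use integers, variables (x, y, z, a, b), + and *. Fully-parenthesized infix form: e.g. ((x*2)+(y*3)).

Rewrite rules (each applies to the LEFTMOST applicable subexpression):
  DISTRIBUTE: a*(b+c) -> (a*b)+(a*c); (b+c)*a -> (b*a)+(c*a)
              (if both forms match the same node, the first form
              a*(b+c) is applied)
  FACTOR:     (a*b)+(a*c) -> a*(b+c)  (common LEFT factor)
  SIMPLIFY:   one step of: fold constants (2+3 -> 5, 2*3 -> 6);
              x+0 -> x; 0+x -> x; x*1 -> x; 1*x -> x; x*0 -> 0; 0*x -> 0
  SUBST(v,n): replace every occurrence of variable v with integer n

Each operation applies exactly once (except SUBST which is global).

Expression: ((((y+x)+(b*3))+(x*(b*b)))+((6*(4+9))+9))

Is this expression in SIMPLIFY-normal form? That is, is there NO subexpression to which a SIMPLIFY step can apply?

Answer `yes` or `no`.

Answer: no

Derivation:
Expression: ((((y+x)+(b*3))+(x*(b*b)))+((6*(4+9))+9))
Scanning for simplifiable subexpressions (pre-order)...
  at root: ((((y+x)+(b*3))+(x*(b*b)))+((6*(4+9))+9)) (not simplifiable)
  at L: (((y+x)+(b*3))+(x*(b*b))) (not simplifiable)
  at LL: ((y+x)+(b*3)) (not simplifiable)
  at LLL: (y+x) (not simplifiable)
  at LLR: (b*3) (not simplifiable)
  at LR: (x*(b*b)) (not simplifiable)
  at LRR: (b*b) (not simplifiable)
  at R: ((6*(4+9))+9) (not simplifiable)
  at RL: (6*(4+9)) (not simplifiable)
  at RLR: (4+9) (SIMPLIFIABLE)
Found simplifiable subexpr at path RLR: (4+9)
One SIMPLIFY step would give: ((((y+x)+(b*3))+(x*(b*b)))+((6*13)+9))
-> NOT in normal form.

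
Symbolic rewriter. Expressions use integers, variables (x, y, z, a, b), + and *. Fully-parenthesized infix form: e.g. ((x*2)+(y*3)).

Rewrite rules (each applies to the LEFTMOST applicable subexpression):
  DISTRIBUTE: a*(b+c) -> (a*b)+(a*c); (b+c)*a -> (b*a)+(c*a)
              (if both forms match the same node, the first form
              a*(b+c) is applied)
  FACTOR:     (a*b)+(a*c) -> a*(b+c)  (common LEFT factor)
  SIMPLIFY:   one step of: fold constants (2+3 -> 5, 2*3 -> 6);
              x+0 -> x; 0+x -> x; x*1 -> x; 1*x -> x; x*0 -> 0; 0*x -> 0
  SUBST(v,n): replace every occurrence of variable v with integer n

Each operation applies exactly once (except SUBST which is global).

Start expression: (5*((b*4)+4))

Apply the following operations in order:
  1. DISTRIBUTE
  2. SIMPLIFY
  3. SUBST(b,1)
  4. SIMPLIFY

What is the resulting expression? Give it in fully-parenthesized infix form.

Start: (5*((b*4)+4))
Apply DISTRIBUTE at root (target: (5*((b*4)+4))): (5*((b*4)+4)) -> ((5*(b*4))+(5*4))
Apply SIMPLIFY at R (target: (5*4)): ((5*(b*4))+(5*4)) -> ((5*(b*4))+20)
Apply SUBST(b,1): ((5*(b*4))+20) -> ((5*(1*4))+20)
Apply SIMPLIFY at LR (target: (1*4)): ((5*(1*4))+20) -> ((5*4)+20)

Answer: ((5*4)+20)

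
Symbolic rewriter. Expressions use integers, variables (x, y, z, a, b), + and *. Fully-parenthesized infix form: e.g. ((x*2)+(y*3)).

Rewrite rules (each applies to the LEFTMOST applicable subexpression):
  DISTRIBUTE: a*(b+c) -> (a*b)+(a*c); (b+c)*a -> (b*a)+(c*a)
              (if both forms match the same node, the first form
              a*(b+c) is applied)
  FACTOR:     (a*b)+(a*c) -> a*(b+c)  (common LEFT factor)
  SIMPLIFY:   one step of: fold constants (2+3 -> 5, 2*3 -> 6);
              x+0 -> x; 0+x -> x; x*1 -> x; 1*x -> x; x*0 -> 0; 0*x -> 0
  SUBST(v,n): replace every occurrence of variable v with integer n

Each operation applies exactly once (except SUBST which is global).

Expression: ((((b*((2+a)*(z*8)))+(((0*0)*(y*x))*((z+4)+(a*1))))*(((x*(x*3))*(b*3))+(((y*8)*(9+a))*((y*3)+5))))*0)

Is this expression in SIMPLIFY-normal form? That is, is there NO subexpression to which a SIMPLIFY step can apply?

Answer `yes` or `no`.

Expression: ((((b*((2+a)*(z*8)))+(((0*0)*(y*x))*((z+4)+(a*1))))*(((x*(x*3))*(b*3))+(((y*8)*(9+a))*((y*3)+5))))*0)
Scanning for simplifiable subexpressions (pre-order)...
  at root: ((((b*((2+a)*(z*8)))+(((0*0)*(y*x))*((z+4)+(a*1))))*(((x*(x*3))*(b*3))+(((y*8)*(9+a))*((y*3)+5))))*0) (SIMPLIFIABLE)
  at L: (((b*((2+a)*(z*8)))+(((0*0)*(y*x))*((z+4)+(a*1))))*(((x*(x*3))*(b*3))+(((y*8)*(9+a))*((y*3)+5)))) (not simplifiable)
  at LL: ((b*((2+a)*(z*8)))+(((0*0)*(y*x))*((z+4)+(a*1)))) (not simplifiable)
  at LLL: (b*((2+a)*(z*8))) (not simplifiable)
  at LLLR: ((2+a)*(z*8)) (not simplifiable)
  at LLLRL: (2+a) (not simplifiable)
  at LLLRR: (z*8) (not simplifiable)
  at LLR: (((0*0)*(y*x))*((z+4)+(a*1))) (not simplifiable)
  at LLRL: ((0*0)*(y*x)) (not simplifiable)
  at LLRLL: (0*0) (SIMPLIFIABLE)
  at LLRLR: (y*x) (not simplifiable)
  at LLRR: ((z+4)+(a*1)) (not simplifiable)
  at LLRRL: (z+4) (not simplifiable)
  at LLRRR: (a*1) (SIMPLIFIABLE)
  at LR: (((x*(x*3))*(b*3))+(((y*8)*(9+a))*((y*3)+5))) (not simplifiable)
  at LRL: ((x*(x*3))*(b*3)) (not simplifiable)
  at LRLL: (x*(x*3)) (not simplifiable)
  at LRLLR: (x*3) (not simplifiable)
  at LRLR: (b*3) (not simplifiable)
  at LRR: (((y*8)*(9+a))*((y*3)+5)) (not simplifiable)
  at LRRL: ((y*8)*(9+a)) (not simplifiable)
  at LRRLL: (y*8) (not simplifiable)
  at LRRLR: (9+a) (not simplifiable)
  at LRRR: ((y*3)+5) (not simplifiable)
  at LRRRL: (y*3) (not simplifiable)
Found simplifiable subexpr at path root: ((((b*((2+a)*(z*8)))+(((0*0)*(y*x))*((z+4)+(a*1))))*(((x*(x*3))*(b*3))+(((y*8)*(9+a))*((y*3)+5))))*0)
One SIMPLIFY step would give: 0
-> NOT in normal form.

Answer: no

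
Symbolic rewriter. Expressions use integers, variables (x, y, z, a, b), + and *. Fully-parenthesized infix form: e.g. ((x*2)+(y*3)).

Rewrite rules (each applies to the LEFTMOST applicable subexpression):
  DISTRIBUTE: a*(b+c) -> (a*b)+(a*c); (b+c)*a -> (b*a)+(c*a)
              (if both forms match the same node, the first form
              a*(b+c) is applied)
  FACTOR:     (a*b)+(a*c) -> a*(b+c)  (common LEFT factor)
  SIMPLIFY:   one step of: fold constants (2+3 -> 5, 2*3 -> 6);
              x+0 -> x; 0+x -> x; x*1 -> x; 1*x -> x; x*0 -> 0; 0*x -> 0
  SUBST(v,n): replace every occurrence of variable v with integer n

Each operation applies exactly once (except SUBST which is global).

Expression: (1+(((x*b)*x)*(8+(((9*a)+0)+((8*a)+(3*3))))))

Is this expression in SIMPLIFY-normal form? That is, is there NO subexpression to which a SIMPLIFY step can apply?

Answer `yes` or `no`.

Answer: no

Derivation:
Expression: (1+(((x*b)*x)*(8+(((9*a)+0)+((8*a)+(3*3))))))
Scanning for simplifiable subexpressions (pre-order)...
  at root: (1+(((x*b)*x)*(8+(((9*a)+0)+((8*a)+(3*3)))))) (not simplifiable)
  at R: (((x*b)*x)*(8+(((9*a)+0)+((8*a)+(3*3))))) (not simplifiable)
  at RL: ((x*b)*x) (not simplifiable)
  at RLL: (x*b) (not simplifiable)
  at RR: (8+(((9*a)+0)+((8*a)+(3*3)))) (not simplifiable)
  at RRR: (((9*a)+0)+((8*a)+(3*3))) (not simplifiable)
  at RRRL: ((9*a)+0) (SIMPLIFIABLE)
  at RRRLL: (9*a) (not simplifiable)
  at RRRR: ((8*a)+(3*3)) (not simplifiable)
  at RRRRL: (8*a) (not simplifiable)
  at RRRRR: (3*3) (SIMPLIFIABLE)
Found simplifiable subexpr at path RRRL: ((9*a)+0)
One SIMPLIFY step would give: (1+(((x*b)*x)*(8+((9*a)+((8*a)+(3*3))))))
-> NOT in normal form.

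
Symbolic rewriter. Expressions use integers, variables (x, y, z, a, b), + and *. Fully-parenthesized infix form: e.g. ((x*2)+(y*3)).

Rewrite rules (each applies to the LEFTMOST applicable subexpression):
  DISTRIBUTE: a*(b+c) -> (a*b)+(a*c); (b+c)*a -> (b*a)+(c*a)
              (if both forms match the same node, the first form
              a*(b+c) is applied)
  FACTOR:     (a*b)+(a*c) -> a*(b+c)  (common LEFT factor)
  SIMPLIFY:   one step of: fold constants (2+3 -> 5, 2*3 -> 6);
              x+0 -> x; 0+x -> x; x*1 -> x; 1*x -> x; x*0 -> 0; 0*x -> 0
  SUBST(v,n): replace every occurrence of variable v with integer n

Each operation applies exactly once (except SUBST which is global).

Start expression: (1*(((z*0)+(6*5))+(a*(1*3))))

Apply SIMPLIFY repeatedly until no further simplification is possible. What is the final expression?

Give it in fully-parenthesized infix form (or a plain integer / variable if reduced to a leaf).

Answer: (30+(a*3))

Derivation:
Start: (1*(((z*0)+(6*5))+(a*(1*3))))
Step 1: at root: (1*(((z*0)+(6*5))+(a*(1*3)))) -> (((z*0)+(6*5))+(a*(1*3))); overall: (1*(((z*0)+(6*5))+(a*(1*3)))) -> (((z*0)+(6*5))+(a*(1*3)))
Step 2: at LL: (z*0) -> 0; overall: (((z*0)+(6*5))+(a*(1*3))) -> ((0+(6*5))+(a*(1*3)))
Step 3: at L: (0+(6*5)) -> (6*5); overall: ((0+(6*5))+(a*(1*3))) -> ((6*5)+(a*(1*3)))
Step 4: at L: (6*5) -> 30; overall: ((6*5)+(a*(1*3))) -> (30+(a*(1*3)))
Step 5: at RR: (1*3) -> 3; overall: (30+(a*(1*3))) -> (30+(a*3))
Fixed point: (30+(a*3))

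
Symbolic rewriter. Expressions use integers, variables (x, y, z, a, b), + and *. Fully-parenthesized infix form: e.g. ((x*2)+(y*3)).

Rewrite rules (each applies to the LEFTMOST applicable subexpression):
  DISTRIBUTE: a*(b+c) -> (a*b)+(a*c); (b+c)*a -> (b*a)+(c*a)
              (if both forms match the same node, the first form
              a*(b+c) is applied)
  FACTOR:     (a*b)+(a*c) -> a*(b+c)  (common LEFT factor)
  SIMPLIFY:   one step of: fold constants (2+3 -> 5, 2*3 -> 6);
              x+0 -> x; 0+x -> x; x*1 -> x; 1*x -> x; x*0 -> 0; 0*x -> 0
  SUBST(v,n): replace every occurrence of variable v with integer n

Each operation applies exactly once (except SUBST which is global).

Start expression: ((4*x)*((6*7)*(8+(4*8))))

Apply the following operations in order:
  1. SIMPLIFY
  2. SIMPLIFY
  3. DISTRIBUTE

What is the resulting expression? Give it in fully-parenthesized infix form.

Answer: ((4*x)*((42*8)+(42*32)))

Derivation:
Start: ((4*x)*((6*7)*(8+(4*8))))
Apply SIMPLIFY at RL (target: (6*7)): ((4*x)*((6*7)*(8+(4*8)))) -> ((4*x)*(42*(8+(4*8))))
Apply SIMPLIFY at RRR (target: (4*8)): ((4*x)*(42*(8+(4*8)))) -> ((4*x)*(42*(8+32)))
Apply DISTRIBUTE at R (target: (42*(8+32))): ((4*x)*(42*(8+32))) -> ((4*x)*((42*8)+(42*32)))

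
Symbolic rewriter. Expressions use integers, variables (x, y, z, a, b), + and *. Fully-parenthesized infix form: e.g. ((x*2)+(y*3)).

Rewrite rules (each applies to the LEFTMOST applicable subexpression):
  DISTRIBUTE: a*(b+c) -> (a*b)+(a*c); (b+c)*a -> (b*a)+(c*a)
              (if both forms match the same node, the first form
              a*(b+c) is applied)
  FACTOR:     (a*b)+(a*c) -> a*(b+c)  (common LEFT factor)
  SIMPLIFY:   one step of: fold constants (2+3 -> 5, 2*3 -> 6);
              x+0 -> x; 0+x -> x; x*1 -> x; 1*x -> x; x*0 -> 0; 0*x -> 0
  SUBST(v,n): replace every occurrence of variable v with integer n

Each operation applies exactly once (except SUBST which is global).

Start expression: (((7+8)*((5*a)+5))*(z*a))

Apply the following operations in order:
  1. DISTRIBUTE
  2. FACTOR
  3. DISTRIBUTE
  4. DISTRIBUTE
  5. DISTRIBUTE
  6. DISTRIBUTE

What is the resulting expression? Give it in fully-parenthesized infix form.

Answer: ((((7*(5*a))*(z*a))+((8*(5*a))*(z*a)))+(((7+8)*5)*(z*a)))

Derivation:
Start: (((7+8)*((5*a)+5))*(z*a))
Apply DISTRIBUTE at L (target: ((7+8)*((5*a)+5))): (((7+8)*((5*a)+5))*(z*a)) -> ((((7+8)*(5*a))+((7+8)*5))*(z*a))
Apply FACTOR at L (target: (((7+8)*(5*a))+((7+8)*5))): ((((7+8)*(5*a))+((7+8)*5))*(z*a)) -> (((7+8)*((5*a)+5))*(z*a))
Apply DISTRIBUTE at L (target: ((7+8)*((5*a)+5))): (((7+8)*((5*a)+5))*(z*a)) -> ((((7+8)*(5*a))+((7+8)*5))*(z*a))
Apply DISTRIBUTE at root (target: ((((7+8)*(5*a))+((7+8)*5))*(z*a))): ((((7+8)*(5*a))+((7+8)*5))*(z*a)) -> ((((7+8)*(5*a))*(z*a))+(((7+8)*5)*(z*a)))
Apply DISTRIBUTE at LL (target: ((7+8)*(5*a))): ((((7+8)*(5*a))*(z*a))+(((7+8)*5)*(z*a))) -> ((((7*(5*a))+(8*(5*a)))*(z*a))+(((7+8)*5)*(z*a)))
Apply DISTRIBUTE at L (target: (((7*(5*a))+(8*(5*a)))*(z*a))): ((((7*(5*a))+(8*(5*a)))*(z*a))+(((7+8)*5)*(z*a))) -> ((((7*(5*a))*(z*a))+((8*(5*a))*(z*a)))+(((7+8)*5)*(z*a)))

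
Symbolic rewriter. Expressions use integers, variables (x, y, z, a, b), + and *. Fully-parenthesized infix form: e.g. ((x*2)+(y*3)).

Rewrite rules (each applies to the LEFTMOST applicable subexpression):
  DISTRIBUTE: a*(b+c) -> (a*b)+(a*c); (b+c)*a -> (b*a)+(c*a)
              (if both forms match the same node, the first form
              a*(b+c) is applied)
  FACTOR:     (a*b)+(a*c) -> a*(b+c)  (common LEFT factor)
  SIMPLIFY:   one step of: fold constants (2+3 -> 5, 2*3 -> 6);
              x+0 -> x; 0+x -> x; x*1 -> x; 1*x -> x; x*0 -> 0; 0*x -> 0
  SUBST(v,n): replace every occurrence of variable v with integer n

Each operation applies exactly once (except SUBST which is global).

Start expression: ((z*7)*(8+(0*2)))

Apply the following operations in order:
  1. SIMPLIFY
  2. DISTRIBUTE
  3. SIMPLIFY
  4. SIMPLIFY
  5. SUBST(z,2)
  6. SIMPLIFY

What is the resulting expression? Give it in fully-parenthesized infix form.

Start: ((z*7)*(8+(0*2)))
Apply SIMPLIFY at RR (target: (0*2)): ((z*7)*(8+(0*2))) -> ((z*7)*(8+0))
Apply DISTRIBUTE at root (target: ((z*7)*(8+0))): ((z*7)*(8+0)) -> (((z*7)*8)+((z*7)*0))
Apply SIMPLIFY at R (target: ((z*7)*0)): (((z*7)*8)+((z*7)*0)) -> (((z*7)*8)+0)
Apply SIMPLIFY at root (target: (((z*7)*8)+0)): (((z*7)*8)+0) -> ((z*7)*8)
Apply SUBST(z,2): ((z*7)*8) -> ((2*7)*8)
Apply SIMPLIFY at L (target: (2*7)): ((2*7)*8) -> (14*8)

Answer: (14*8)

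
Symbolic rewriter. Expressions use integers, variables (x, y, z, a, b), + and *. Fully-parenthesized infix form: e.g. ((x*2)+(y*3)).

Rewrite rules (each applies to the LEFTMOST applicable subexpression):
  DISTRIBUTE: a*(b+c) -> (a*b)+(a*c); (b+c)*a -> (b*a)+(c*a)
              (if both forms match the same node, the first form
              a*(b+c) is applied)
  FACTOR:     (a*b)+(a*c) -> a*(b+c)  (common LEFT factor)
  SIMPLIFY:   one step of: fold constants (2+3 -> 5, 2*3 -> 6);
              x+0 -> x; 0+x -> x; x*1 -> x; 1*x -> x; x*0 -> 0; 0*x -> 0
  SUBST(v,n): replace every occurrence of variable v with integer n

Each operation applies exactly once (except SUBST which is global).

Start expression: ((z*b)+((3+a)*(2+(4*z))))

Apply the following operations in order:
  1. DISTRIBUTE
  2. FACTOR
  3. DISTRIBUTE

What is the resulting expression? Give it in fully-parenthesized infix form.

Answer: ((z*b)+(((3+a)*2)+((3+a)*(4*z))))

Derivation:
Start: ((z*b)+((3+a)*(2+(4*z))))
Apply DISTRIBUTE at R (target: ((3+a)*(2+(4*z)))): ((z*b)+((3+a)*(2+(4*z)))) -> ((z*b)+(((3+a)*2)+((3+a)*(4*z))))
Apply FACTOR at R (target: (((3+a)*2)+((3+a)*(4*z)))): ((z*b)+(((3+a)*2)+((3+a)*(4*z)))) -> ((z*b)+((3+a)*(2+(4*z))))
Apply DISTRIBUTE at R (target: ((3+a)*(2+(4*z)))): ((z*b)+((3+a)*(2+(4*z)))) -> ((z*b)+(((3+a)*2)+((3+a)*(4*z))))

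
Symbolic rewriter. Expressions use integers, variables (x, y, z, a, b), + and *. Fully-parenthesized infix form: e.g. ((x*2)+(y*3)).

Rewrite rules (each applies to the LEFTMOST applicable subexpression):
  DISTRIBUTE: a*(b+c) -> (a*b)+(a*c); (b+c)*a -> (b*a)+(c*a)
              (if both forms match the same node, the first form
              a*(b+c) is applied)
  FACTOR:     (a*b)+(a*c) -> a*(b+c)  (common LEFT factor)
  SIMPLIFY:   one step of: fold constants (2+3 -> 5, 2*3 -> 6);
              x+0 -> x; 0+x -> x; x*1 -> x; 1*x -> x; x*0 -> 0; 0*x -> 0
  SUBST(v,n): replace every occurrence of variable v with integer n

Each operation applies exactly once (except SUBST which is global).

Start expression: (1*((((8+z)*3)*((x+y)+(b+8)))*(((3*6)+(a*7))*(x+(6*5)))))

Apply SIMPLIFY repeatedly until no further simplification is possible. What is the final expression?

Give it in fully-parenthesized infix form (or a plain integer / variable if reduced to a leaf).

Answer: ((((8+z)*3)*((x+y)+(b+8)))*((18+(a*7))*(x+30)))

Derivation:
Start: (1*((((8+z)*3)*((x+y)+(b+8)))*(((3*6)+(a*7))*(x+(6*5)))))
Step 1: at root: (1*((((8+z)*3)*((x+y)+(b+8)))*(((3*6)+(a*7))*(x+(6*5))))) -> ((((8+z)*3)*((x+y)+(b+8)))*(((3*6)+(a*7))*(x+(6*5)))); overall: (1*((((8+z)*3)*((x+y)+(b+8)))*(((3*6)+(a*7))*(x+(6*5))))) -> ((((8+z)*3)*((x+y)+(b+8)))*(((3*6)+(a*7))*(x+(6*5))))
Step 2: at RLL: (3*6) -> 18; overall: ((((8+z)*3)*((x+y)+(b+8)))*(((3*6)+(a*7))*(x+(6*5)))) -> ((((8+z)*3)*((x+y)+(b+8)))*((18+(a*7))*(x+(6*5))))
Step 3: at RRR: (6*5) -> 30; overall: ((((8+z)*3)*((x+y)+(b+8)))*((18+(a*7))*(x+(6*5)))) -> ((((8+z)*3)*((x+y)+(b+8)))*((18+(a*7))*(x+30)))
Fixed point: ((((8+z)*3)*((x+y)+(b+8)))*((18+(a*7))*(x+30)))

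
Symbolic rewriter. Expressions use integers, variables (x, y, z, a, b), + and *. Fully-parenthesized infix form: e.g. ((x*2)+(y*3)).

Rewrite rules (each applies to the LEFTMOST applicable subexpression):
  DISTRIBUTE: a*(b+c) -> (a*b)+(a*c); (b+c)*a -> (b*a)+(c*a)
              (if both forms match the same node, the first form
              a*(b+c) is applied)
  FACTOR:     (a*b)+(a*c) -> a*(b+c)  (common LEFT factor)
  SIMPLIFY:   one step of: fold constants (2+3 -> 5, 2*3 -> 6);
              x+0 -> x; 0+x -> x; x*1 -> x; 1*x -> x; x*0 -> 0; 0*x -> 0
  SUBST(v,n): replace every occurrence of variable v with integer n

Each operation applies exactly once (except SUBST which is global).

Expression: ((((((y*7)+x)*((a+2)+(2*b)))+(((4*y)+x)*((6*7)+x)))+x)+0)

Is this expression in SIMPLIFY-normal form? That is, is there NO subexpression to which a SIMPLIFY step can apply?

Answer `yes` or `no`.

Expression: ((((((y*7)+x)*((a+2)+(2*b)))+(((4*y)+x)*((6*7)+x)))+x)+0)
Scanning for simplifiable subexpressions (pre-order)...
  at root: ((((((y*7)+x)*((a+2)+(2*b)))+(((4*y)+x)*((6*7)+x)))+x)+0) (SIMPLIFIABLE)
  at L: (((((y*7)+x)*((a+2)+(2*b)))+(((4*y)+x)*((6*7)+x)))+x) (not simplifiable)
  at LL: ((((y*7)+x)*((a+2)+(2*b)))+(((4*y)+x)*((6*7)+x))) (not simplifiable)
  at LLL: (((y*7)+x)*((a+2)+(2*b))) (not simplifiable)
  at LLLL: ((y*7)+x) (not simplifiable)
  at LLLLL: (y*7) (not simplifiable)
  at LLLR: ((a+2)+(2*b)) (not simplifiable)
  at LLLRL: (a+2) (not simplifiable)
  at LLLRR: (2*b) (not simplifiable)
  at LLR: (((4*y)+x)*((6*7)+x)) (not simplifiable)
  at LLRL: ((4*y)+x) (not simplifiable)
  at LLRLL: (4*y) (not simplifiable)
  at LLRR: ((6*7)+x) (not simplifiable)
  at LLRRL: (6*7) (SIMPLIFIABLE)
Found simplifiable subexpr at path root: ((((((y*7)+x)*((a+2)+(2*b)))+(((4*y)+x)*((6*7)+x)))+x)+0)
One SIMPLIFY step would give: (((((y*7)+x)*((a+2)+(2*b)))+(((4*y)+x)*((6*7)+x)))+x)
-> NOT in normal form.

Answer: no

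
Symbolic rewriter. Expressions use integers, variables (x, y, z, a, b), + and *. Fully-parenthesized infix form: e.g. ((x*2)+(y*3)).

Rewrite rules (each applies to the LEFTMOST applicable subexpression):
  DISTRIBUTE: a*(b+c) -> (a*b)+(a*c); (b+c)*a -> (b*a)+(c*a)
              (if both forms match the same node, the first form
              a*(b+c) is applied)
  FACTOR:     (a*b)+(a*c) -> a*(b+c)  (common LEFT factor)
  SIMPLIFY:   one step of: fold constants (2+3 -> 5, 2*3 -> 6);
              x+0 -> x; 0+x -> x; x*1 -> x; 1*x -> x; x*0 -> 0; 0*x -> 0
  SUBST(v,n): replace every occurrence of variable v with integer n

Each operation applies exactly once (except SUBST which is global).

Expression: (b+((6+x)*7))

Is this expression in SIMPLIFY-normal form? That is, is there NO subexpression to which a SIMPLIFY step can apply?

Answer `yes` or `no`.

Expression: (b+((6+x)*7))
Scanning for simplifiable subexpressions (pre-order)...
  at root: (b+((6+x)*7)) (not simplifiable)
  at R: ((6+x)*7) (not simplifiable)
  at RL: (6+x) (not simplifiable)
Result: no simplifiable subexpression found -> normal form.

Answer: yes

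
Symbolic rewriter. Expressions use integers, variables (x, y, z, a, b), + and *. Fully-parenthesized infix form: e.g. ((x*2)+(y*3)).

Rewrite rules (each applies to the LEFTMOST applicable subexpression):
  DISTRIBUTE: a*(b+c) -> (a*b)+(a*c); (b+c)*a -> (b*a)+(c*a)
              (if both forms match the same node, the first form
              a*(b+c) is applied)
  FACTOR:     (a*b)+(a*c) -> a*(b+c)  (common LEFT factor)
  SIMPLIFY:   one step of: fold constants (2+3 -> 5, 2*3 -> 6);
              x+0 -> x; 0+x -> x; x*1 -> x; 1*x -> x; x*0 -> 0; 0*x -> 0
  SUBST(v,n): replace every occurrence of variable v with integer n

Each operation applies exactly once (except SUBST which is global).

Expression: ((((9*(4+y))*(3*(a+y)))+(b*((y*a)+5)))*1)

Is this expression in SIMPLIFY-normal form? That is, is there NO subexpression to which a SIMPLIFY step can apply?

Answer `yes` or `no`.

Expression: ((((9*(4+y))*(3*(a+y)))+(b*((y*a)+5)))*1)
Scanning for simplifiable subexpressions (pre-order)...
  at root: ((((9*(4+y))*(3*(a+y)))+(b*((y*a)+5)))*1) (SIMPLIFIABLE)
  at L: (((9*(4+y))*(3*(a+y)))+(b*((y*a)+5))) (not simplifiable)
  at LL: ((9*(4+y))*(3*(a+y))) (not simplifiable)
  at LLL: (9*(4+y)) (not simplifiable)
  at LLLR: (4+y) (not simplifiable)
  at LLR: (3*(a+y)) (not simplifiable)
  at LLRR: (a+y) (not simplifiable)
  at LR: (b*((y*a)+5)) (not simplifiable)
  at LRR: ((y*a)+5) (not simplifiable)
  at LRRL: (y*a) (not simplifiable)
Found simplifiable subexpr at path root: ((((9*(4+y))*(3*(a+y)))+(b*((y*a)+5)))*1)
One SIMPLIFY step would give: (((9*(4+y))*(3*(a+y)))+(b*((y*a)+5)))
-> NOT in normal form.

Answer: no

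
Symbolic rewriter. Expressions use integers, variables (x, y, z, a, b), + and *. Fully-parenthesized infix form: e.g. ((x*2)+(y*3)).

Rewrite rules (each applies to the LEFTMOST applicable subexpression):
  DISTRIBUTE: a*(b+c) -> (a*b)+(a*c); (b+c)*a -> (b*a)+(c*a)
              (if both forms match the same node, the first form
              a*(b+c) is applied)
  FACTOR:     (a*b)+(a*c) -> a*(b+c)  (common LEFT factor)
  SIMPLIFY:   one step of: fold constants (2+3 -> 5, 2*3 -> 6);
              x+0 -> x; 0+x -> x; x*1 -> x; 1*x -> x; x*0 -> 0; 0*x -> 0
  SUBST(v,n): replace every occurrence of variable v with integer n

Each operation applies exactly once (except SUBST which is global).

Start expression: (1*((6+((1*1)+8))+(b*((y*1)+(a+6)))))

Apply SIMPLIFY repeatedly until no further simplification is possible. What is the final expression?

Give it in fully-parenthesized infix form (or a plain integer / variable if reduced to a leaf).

Start: (1*((6+((1*1)+8))+(b*((y*1)+(a+6)))))
Step 1: at root: (1*((6+((1*1)+8))+(b*((y*1)+(a+6))))) -> ((6+((1*1)+8))+(b*((y*1)+(a+6)))); overall: (1*((6+((1*1)+8))+(b*((y*1)+(a+6))))) -> ((6+((1*1)+8))+(b*((y*1)+(a+6))))
Step 2: at LRL: (1*1) -> 1; overall: ((6+((1*1)+8))+(b*((y*1)+(a+6)))) -> ((6+(1+8))+(b*((y*1)+(a+6))))
Step 3: at LR: (1+8) -> 9; overall: ((6+(1+8))+(b*((y*1)+(a+6)))) -> ((6+9)+(b*((y*1)+(a+6))))
Step 4: at L: (6+9) -> 15; overall: ((6+9)+(b*((y*1)+(a+6)))) -> (15+(b*((y*1)+(a+6))))
Step 5: at RRL: (y*1) -> y; overall: (15+(b*((y*1)+(a+6)))) -> (15+(b*(y+(a+6))))
Fixed point: (15+(b*(y+(a+6))))

Answer: (15+(b*(y+(a+6))))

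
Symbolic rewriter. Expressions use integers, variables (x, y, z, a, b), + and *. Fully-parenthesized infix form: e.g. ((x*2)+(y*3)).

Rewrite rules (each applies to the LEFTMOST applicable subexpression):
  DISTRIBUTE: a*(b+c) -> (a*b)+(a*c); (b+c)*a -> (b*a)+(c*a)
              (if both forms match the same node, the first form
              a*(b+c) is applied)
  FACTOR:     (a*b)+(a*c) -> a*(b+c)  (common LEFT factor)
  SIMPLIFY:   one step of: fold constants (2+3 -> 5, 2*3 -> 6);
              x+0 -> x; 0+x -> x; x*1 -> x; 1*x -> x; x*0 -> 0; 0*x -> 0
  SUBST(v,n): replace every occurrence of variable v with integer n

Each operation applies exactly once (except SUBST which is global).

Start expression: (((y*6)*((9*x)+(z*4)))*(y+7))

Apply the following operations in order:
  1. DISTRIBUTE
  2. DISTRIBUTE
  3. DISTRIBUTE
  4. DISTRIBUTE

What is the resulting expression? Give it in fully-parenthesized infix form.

Answer: (((((y*6)*(9*x))*y)+(((y*6)*(z*4))*y))+((((y*6)*(9*x))+((y*6)*(z*4)))*7))

Derivation:
Start: (((y*6)*((9*x)+(z*4)))*(y+7))
Apply DISTRIBUTE at root (target: (((y*6)*((9*x)+(z*4)))*(y+7))): (((y*6)*((9*x)+(z*4)))*(y+7)) -> ((((y*6)*((9*x)+(z*4)))*y)+(((y*6)*((9*x)+(z*4)))*7))
Apply DISTRIBUTE at LL (target: ((y*6)*((9*x)+(z*4)))): ((((y*6)*((9*x)+(z*4)))*y)+(((y*6)*((9*x)+(z*4)))*7)) -> (((((y*6)*(9*x))+((y*6)*(z*4)))*y)+(((y*6)*((9*x)+(z*4)))*7))
Apply DISTRIBUTE at L (target: ((((y*6)*(9*x))+((y*6)*(z*4)))*y)): (((((y*6)*(9*x))+((y*6)*(z*4)))*y)+(((y*6)*((9*x)+(z*4)))*7)) -> (((((y*6)*(9*x))*y)+(((y*6)*(z*4))*y))+(((y*6)*((9*x)+(z*4)))*7))
Apply DISTRIBUTE at RL (target: ((y*6)*((9*x)+(z*4)))): (((((y*6)*(9*x))*y)+(((y*6)*(z*4))*y))+(((y*6)*((9*x)+(z*4)))*7)) -> (((((y*6)*(9*x))*y)+(((y*6)*(z*4))*y))+((((y*6)*(9*x))+((y*6)*(z*4)))*7))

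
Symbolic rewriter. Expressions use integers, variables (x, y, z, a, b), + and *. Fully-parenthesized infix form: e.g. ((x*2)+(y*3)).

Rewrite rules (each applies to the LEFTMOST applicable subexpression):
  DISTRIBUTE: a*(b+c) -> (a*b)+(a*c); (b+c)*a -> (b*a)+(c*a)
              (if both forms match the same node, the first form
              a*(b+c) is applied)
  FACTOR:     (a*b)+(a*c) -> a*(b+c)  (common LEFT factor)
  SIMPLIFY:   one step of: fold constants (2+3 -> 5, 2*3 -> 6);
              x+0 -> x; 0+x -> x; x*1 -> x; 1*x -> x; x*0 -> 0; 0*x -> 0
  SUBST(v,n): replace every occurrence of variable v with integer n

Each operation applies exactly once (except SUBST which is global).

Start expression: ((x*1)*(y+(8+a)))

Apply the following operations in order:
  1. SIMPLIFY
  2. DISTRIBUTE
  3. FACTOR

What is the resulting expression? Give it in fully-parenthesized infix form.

Answer: (x*(y+(8+a)))

Derivation:
Start: ((x*1)*(y+(8+a)))
Apply SIMPLIFY at L (target: (x*1)): ((x*1)*(y+(8+a))) -> (x*(y+(8+a)))
Apply DISTRIBUTE at root (target: (x*(y+(8+a)))): (x*(y+(8+a))) -> ((x*y)+(x*(8+a)))
Apply FACTOR at root (target: ((x*y)+(x*(8+a)))): ((x*y)+(x*(8+a))) -> (x*(y+(8+a)))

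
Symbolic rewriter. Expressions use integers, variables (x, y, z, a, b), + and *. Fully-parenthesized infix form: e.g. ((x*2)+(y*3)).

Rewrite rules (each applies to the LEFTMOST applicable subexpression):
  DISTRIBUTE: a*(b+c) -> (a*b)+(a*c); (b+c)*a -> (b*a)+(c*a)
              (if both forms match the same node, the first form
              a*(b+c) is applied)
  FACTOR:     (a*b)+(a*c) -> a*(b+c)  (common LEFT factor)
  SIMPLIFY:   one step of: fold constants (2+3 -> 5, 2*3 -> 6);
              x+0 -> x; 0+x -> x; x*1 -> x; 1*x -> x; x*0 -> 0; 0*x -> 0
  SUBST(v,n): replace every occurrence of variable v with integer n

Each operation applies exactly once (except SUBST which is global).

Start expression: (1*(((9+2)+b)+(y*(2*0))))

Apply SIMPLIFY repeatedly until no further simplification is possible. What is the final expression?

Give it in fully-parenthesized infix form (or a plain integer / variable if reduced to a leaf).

Answer: (11+b)

Derivation:
Start: (1*(((9+2)+b)+(y*(2*0))))
Step 1: at root: (1*(((9+2)+b)+(y*(2*0)))) -> (((9+2)+b)+(y*(2*0))); overall: (1*(((9+2)+b)+(y*(2*0)))) -> (((9+2)+b)+(y*(2*0)))
Step 2: at LL: (9+2) -> 11; overall: (((9+2)+b)+(y*(2*0))) -> ((11+b)+(y*(2*0)))
Step 3: at RR: (2*0) -> 0; overall: ((11+b)+(y*(2*0))) -> ((11+b)+(y*0))
Step 4: at R: (y*0) -> 0; overall: ((11+b)+(y*0)) -> ((11+b)+0)
Step 5: at root: ((11+b)+0) -> (11+b); overall: ((11+b)+0) -> (11+b)
Fixed point: (11+b)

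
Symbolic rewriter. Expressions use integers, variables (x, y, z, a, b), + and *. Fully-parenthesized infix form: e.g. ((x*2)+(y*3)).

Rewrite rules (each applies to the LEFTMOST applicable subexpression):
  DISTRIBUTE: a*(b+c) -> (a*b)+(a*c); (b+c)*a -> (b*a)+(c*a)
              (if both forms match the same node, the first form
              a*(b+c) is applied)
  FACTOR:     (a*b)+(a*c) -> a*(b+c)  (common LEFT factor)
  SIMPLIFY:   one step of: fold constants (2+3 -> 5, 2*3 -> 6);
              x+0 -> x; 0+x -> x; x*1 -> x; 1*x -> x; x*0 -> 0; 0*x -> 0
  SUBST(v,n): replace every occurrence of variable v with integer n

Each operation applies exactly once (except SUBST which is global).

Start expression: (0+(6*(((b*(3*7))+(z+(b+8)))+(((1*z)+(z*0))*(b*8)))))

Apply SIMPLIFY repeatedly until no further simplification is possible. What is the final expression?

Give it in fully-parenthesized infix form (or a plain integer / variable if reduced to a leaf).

Answer: (6*(((b*21)+(z+(b+8)))+(z*(b*8))))

Derivation:
Start: (0+(6*(((b*(3*7))+(z+(b+8)))+(((1*z)+(z*0))*(b*8)))))
Step 1: at root: (0+(6*(((b*(3*7))+(z+(b+8)))+(((1*z)+(z*0))*(b*8))))) -> (6*(((b*(3*7))+(z+(b+8)))+(((1*z)+(z*0))*(b*8)))); overall: (0+(6*(((b*(3*7))+(z+(b+8)))+(((1*z)+(z*0))*(b*8))))) -> (6*(((b*(3*7))+(z+(b+8)))+(((1*z)+(z*0))*(b*8))))
Step 2: at RLLR: (3*7) -> 21; overall: (6*(((b*(3*7))+(z+(b+8)))+(((1*z)+(z*0))*(b*8)))) -> (6*(((b*21)+(z+(b+8)))+(((1*z)+(z*0))*(b*8))))
Step 3: at RRLL: (1*z) -> z; overall: (6*(((b*21)+(z+(b+8)))+(((1*z)+(z*0))*(b*8)))) -> (6*(((b*21)+(z+(b+8)))+((z+(z*0))*(b*8))))
Step 4: at RRLR: (z*0) -> 0; overall: (6*(((b*21)+(z+(b+8)))+((z+(z*0))*(b*8)))) -> (6*(((b*21)+(z+(b+8)))+((z+0)*(b*8))))
Step 5: at RRL: (z+0) -> z; overall: (6*(((b*21)+(z+(b+8)))+((z+0)*(b*8)))) -> (6*(((b*21)+(z+(b+8)))+(z*(b*8))))
Fixed point: (6*(((b*21)+(z+(b+8)))+(z*(b*8))))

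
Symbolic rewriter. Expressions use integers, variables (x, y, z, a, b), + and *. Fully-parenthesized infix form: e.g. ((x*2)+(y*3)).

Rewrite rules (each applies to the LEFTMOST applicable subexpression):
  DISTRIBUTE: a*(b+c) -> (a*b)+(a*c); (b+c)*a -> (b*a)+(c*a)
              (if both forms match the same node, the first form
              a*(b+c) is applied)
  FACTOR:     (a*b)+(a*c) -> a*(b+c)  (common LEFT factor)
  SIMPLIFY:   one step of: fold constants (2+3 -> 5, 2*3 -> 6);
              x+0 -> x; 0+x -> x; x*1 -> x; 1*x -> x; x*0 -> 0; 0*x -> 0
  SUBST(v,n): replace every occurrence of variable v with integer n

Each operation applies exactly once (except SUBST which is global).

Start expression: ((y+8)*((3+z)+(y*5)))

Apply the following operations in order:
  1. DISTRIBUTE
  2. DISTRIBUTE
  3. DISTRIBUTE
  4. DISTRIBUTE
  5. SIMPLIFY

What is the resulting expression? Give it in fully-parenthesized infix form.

Start: ((y+8)*((3+z)+(y*5)))
Apply DISTRIBUTE at root (target: ((y+8)*((3+z)+(y*5)))): ((y+8)*((3+z)+(y*5))) -> (((y+8)*(3+z))+((y+8)*(y*5)))
Apply DISTRIBUTE at L (target: ((y+8)*(3+z))): (((y+8)*(3+z))+((y+8)*(y*5))) -> ((((y+8)*3)+((y+8)*z))+((y+8)*(y*5)))
Apply DISTRIBUTE at LL (target: ((y+8)*3)): ((((y+8)*3)+((y+8)*z))+((y+8)*(y*5))) -> ((((y*3)+(8*3))+((y+8)*z))+((y+8)*(y*5)))
Apply DISTRIBUTE at LR (target: ((y+8)*z)): ((((y*3)+(8*3))+((y+8)*z))+((y+8)*(y*5))) -> ((((y*3)+(8*3))+((y*z)+(8*z)))+((y+8)*(y*5)))
Apply SIMPLIFY at LLR (target: (8*3)): ((((y*3)+(8*3))+((y*z)+(8*z)))+((y+8)*(y*5))) -> ((((y*3)+24)+((y*z)+(8*z)))+((y+8)*(y*5)))

Answer: ((((y*3)+24)+((y*z)+(8*z)))+((y+8)*(y*5)))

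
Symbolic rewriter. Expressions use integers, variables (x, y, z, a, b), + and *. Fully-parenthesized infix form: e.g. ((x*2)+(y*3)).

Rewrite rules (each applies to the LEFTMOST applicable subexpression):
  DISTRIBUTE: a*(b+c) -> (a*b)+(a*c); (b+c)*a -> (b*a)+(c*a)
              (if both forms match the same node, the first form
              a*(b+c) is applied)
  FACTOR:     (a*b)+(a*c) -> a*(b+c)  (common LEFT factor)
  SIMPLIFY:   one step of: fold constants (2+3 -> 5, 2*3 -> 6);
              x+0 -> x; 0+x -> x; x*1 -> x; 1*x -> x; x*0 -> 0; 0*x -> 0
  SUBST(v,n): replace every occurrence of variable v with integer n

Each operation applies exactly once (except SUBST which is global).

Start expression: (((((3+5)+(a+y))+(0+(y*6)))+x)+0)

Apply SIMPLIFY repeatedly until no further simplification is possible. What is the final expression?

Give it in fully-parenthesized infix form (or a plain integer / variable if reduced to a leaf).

Answer: (((8+(a+y))+(y*6))+x)

Derivation:
Start: (((((3+5)+(a+y))+(0+(y*6)))+x)+0)
Step 1: at root: (((((3+5)+(a+y))+(0+(y*6)))+x)+0) -> ((((3+5)+(a+y))+(0+(y*6)))+x); overall: (((((3+5)+(a+y))+(0+(y*6)))+x)+0) -> ((((3+5)+(a+y))+(0+(y*6)))+x)
Step 2: at LLL: (3+5) -> 8; overall: ((((3+5)+(a+y))+(0+(y*6)))+x) -> (((8+(a+y))+(0+(y*6)))+x)
Step 3: at LR: (0+(y*6)) -> (y*6); overall: (((8+(a+y))+(0+(y*6)))+x) -> (((8+(a+y))+(y*6))+x)
Fixed point: (((8+(a+y))+(y*6))+x)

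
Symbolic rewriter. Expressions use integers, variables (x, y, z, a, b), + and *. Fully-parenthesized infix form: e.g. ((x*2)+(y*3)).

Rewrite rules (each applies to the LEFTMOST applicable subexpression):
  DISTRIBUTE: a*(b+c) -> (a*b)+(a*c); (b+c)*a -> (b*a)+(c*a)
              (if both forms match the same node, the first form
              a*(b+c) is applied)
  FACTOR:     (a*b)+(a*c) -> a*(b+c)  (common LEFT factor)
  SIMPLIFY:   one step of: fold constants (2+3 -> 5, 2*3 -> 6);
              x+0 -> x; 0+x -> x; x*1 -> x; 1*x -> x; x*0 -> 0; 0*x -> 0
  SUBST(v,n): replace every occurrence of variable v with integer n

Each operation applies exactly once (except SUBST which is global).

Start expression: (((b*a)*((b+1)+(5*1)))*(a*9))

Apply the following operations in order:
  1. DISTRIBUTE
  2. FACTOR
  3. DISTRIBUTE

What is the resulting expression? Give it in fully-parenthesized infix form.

Start: (((b*a)*((b+1)+(5*1)))*(a*9))
Apply DISTRIBUTE at L (target: ((b*a)*((b+1)+(5*1)))): (((b*a)*((b+1)+(5*1)))*(a*9)) -> ((((b*a)*(b+1))+((b*a)*(5*1)))*(a*9))
Apply FACTOR at L (target: (((b*a)*(b+1))+((b*a)*(5*1)))): ((((b*a)*(b+1))+((b*a)*(5*1)))*(a*9)) -> (((b*a)*((b+1)+(5*1)))*(a*9))
Apply DISTRIBUTE at L (target: ((b*a)*((b+1)+(5*1)))): (((b*a)*((b+1)+(5*1)))*(a*9)) -> ((((b*a)*(b+1))+((b*a)*(5*1)))*(a*9))

Answer: ((((b*a)*(b+1))+((b*a)*(5*1)))*(a*9))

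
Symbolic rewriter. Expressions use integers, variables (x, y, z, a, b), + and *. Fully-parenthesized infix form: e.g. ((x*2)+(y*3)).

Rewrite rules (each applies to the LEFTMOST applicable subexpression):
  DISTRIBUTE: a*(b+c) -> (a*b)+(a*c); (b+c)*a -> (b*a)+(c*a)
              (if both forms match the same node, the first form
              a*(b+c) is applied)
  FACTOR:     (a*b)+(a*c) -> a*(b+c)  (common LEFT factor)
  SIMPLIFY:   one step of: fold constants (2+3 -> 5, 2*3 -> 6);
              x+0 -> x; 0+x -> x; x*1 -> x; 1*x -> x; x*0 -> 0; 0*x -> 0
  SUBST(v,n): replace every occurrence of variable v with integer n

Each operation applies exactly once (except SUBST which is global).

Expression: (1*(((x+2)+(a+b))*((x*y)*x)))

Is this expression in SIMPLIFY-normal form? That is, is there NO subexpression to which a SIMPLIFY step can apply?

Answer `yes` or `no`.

Expression: (1*(((x+2)+(a+b))*((x*y)*x)))
Scanning for simplifiable subexpressions (pre-order)...
  at root: (1*(((x+2)+(a+b))*((x*y)*x))) (SIMPLIFIABLE)
  at R: (((x+2)+(a+b))*((x*y)*x)) (not simplifiable)
  at RL: ((x+2)+(a+b)) (not simplifiable)
  at RLL: (x+2) (not simplifiable)
  at RLR: (a+b) (not simplifiable)
  at RR: ((x*y)*x) (not simplifiable)
  at RRL: (x*y) (not simplifiable)
Found simplifiable subexpr at path root: (1*(((x+2)+(a+b))*((x*y)*x)))
One SIMPLIFY step would give: (((x+2)+(a+b))*((x*y)*x))
-> NOT in normal form.

Answer: no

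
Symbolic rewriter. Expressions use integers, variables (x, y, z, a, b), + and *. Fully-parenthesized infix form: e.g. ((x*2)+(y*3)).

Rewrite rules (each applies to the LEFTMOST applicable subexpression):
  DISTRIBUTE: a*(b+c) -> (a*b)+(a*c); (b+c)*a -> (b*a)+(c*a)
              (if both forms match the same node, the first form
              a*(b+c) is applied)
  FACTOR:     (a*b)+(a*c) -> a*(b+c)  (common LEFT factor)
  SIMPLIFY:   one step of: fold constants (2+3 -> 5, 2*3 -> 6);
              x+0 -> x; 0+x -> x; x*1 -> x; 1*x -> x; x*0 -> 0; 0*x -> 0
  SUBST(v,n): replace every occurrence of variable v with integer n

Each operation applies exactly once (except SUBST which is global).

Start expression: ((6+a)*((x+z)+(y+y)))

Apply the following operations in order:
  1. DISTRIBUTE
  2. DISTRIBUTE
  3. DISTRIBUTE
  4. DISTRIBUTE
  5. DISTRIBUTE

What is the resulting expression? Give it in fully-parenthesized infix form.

Start: ((6+a)*((x+z)+(y+y)))
Apply DISTRIBUTE at root (target: ((6+a)*((x+z)+(y+y)))): ((6+a)*((x+z)+(y+y))) -> (((6+a)*(x+z))+((6+a)*(y+y)))
Apply DISTRIBUTE at L (target: ((6+a)*(x+z))): (((6+a)*(x+z))+((6+a)*(y+y))) -> ((((6+a)*x)+((6+a)*z))+((6+a)*(y+y)))
Apply DISTRIBUTE at LL (target: ((6+a)*x)): ((((6+a)*x)+((6+a)*z))+((6+a)*(y+y))) -> ((((6*x)+(a*x))+((6+a)*z))+((6+a)*(y+y)))
Apply DISTRIBUTE at LR (target: ((6+a)*z)): ((((6*x)+(a*x))+((6+a)*z))+((6+a)*(y+y))) -> ((((6*x)+(a*x))+((6*z)+(a*z)))+((6+a)*(y+y)))
Apply DISTRIBUTE at R (target: ((6+a)*(y+y))): ((((6*x)+(a*x))+((6*z)+(a*z)))+((6+a)*(y+y))) -> ((((6*x)+(a*x))+((6*z)+(a*z)))+(((6+a)*y)+((6+a)*y)))

Answer: ((((6*x)+(a*x))+((6*z)+(a*z)))+(((6+a)*y)+((6+a)*y)))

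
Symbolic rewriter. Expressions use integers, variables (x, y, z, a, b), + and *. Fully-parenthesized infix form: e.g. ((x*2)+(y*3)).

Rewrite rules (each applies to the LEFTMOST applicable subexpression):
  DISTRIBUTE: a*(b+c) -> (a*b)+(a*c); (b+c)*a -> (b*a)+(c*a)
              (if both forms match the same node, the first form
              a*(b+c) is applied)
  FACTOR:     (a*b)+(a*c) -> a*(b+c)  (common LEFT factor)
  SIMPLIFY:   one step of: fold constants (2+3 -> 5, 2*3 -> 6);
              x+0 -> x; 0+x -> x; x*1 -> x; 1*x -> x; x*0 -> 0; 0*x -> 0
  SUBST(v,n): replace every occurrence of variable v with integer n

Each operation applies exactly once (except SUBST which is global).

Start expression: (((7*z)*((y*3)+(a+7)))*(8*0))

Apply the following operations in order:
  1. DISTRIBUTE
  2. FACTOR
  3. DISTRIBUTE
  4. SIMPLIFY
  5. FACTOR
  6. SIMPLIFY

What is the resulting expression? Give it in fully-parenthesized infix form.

Start: (((7*z)*((y*3)+(a+7)))*(8*0))
Apply DISTRIBUTE at L (target: ((7*z)*((y*3)+(a+7)))): (((7*z)*((y*3)+(a+7)))*(8*0)) -> ((((7*z)*(y*3))+((7*z)*(a+7)))*(8*0))
Apply FACTOR at L (target: (((7*z)*(y*3))+((7*z)*(a+7)))): ((((7*z)*(y*3))+((7*z)*(a+7)))*(8*0)) -> (((7*z)*((y*3)+(a+7)))*(8*0))
Apply DISTRIBUTE at L (target: ((7*z)*((y*3)+(a+7)))): (((7*z)*((y*3)+(a+7)))*(8*0)) -> ((((7*z)*(y*3))+((7*z)*(a+7)))*(8*0))
Apply SIMPLIFY at R (target: (8*0)): ((((7*z)*(y*3))+((7*z)*(a+7)))*(8*0)) -> ((((7*z)*(y*3))+((7*z)*(a+7)))*0)
Apply FACTOR at L (target: (((7*z)*(y*3))+((7*z)*(a+7)))): ((((7*z)*(y*3))+((7*z)*(a+7)))*0) -> (((7*z)*((y*3)+(a+7)))*0)
Apply SIMPLIFY at root (target: (((7*z)*((y*3)+(a+7)))*0)): (((7*z)*((y*3)+(a+7)))*0) -> 0

Answer: 0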